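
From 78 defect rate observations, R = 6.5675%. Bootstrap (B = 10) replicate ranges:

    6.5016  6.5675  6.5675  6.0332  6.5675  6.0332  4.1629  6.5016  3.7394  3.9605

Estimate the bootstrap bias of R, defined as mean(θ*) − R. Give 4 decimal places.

bias = −0.9040

mean(θ*) = (6.5016 + 6.5675 + 6.5675 + 6.0332 + 6.5675 + 6.0332 + 4.1629 + 6.5016 + 3.7394 + 3.9605) / 10 = 5.66349
bias = 5.66349 − 6.5675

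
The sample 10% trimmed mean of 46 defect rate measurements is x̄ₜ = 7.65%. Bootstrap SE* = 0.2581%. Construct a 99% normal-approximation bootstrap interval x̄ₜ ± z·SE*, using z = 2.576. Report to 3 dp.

(6.985, 8.315)

Margin = 2.576 × 0.2581 = 0.6649
Interval: 7.65 ± 0.6649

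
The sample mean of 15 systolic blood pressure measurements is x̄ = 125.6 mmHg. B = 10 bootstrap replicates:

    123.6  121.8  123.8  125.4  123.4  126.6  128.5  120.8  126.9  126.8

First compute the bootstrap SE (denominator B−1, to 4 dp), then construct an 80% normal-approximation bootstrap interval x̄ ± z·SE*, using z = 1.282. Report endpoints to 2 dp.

(122.43, 128.77)

Mean of replicates = 124.7600; sum of squared deviations = 55.0840; SE* = √(55.0840/9) = 2.4740
Margin = 1.282 × 2.4740 = 3.172
Interval: 125.6 ± 3.172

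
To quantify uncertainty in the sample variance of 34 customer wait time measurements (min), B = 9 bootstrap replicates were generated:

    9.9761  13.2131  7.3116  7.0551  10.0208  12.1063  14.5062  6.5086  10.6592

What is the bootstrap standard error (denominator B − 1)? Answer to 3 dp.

SE* = 2.815

Bootstrap SE is the standard deviation of the 9 replicate variances.
Mean of replicates: (9.9761 + 13.2131 + 7.3116 + 7.0551 + 10.0208 + 12.1063 + 14.5062 + 6.5086 + 10.6592) / 9 = 91.35700 / 9 = 10.15078
Sum of squared deviations: (−0.17468)² + (+3.06232)² + (−2.83918)² + (−3.09568)² + (−0.12998)² + (+1.95552)² + (+4.35542)² + (−3.64218)² + (+0.50842)² = 63.38710
Variance = 63.38710 / 8 = 7.92339
SE* = √7.92339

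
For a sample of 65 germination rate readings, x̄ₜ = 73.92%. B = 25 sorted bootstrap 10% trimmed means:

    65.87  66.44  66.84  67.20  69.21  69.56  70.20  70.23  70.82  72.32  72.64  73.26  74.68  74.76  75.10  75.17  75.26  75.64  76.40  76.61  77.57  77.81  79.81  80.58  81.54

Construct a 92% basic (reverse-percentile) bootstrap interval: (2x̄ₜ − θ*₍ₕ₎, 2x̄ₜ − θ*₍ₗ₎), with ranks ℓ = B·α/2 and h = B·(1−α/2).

(67.26, 81.97)

Percentile endpoints at ranks 1 and 24: θ*₍1₎ = 65.87, θ*₍24₎ = 80.58.
Basic interval reflects these around x̄ₜ:
  lower = 2 × 73.92 − 80.58 = 67.26
  upper = 2 × 73.92 − 65.87 = 81.97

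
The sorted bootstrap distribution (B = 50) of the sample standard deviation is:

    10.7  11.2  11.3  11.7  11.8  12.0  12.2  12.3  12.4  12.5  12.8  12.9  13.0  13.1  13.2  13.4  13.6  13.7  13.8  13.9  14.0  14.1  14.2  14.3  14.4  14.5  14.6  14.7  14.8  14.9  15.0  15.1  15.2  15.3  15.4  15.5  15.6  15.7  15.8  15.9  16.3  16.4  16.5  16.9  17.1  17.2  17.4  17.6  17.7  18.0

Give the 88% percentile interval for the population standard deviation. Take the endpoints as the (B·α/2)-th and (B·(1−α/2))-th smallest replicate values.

α = 0.12; lower rank = 50 × 0.060 = 3; upper rank = 50 × 0.940 = 47.
The 3rd smallest replicate is 11.3; the 47th is 17.4.

(11.3, 17.4)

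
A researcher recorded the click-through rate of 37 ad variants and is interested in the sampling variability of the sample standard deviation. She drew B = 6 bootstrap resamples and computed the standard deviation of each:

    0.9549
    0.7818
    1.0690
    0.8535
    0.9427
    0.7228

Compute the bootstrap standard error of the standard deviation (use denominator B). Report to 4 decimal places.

SE* = 0.1155

Bootstrap SE is the standard deviation of the 6 replicate standard deviations.
Mean of replicates: (0.9549 + 0.7818 + 1.0690 + 0.8535 + 0.9427 + 0.7228) / 6 = 5.32470 / 6 = 0.88745
Sum of squared deviations: (+0.06745)² + (−0.10565)² + (+0.18155)² + (−0.03395)² + (+0.05525)² + (−0.16465)² = 0.07999
Variance = 0.07999 / 6 = 0.01333
SE* = √0.01333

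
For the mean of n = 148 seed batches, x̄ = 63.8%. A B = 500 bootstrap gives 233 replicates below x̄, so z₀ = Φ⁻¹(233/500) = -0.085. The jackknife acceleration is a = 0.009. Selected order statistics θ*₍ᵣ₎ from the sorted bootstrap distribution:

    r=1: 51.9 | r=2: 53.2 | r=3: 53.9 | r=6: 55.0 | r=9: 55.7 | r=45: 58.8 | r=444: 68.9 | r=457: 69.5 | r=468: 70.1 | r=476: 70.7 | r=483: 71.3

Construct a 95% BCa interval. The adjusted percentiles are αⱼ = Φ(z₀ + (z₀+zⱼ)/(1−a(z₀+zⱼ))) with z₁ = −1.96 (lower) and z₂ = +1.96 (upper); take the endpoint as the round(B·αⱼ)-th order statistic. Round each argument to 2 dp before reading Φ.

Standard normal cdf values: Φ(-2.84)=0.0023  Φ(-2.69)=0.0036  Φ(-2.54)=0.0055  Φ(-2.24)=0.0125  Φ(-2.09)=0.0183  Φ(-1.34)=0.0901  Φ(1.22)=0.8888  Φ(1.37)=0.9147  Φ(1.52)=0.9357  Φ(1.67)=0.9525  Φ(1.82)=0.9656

Lower: z₀ + z₁ = -0.085 + (-1.960) = -2.045; 1 − a(z₀+z₁) = 1 − (0.009)(-2.045) = 1.0184; argument = -0.085 + (-2.045)/1.0184 = -2.0930 → -2.09.
α₁ = Φ(-2.09) = 0.0183; rank = round(500 × 0.0183) = 9; θ*₍9₎ = 55.7.
Upper: z₀ + z₂ = 1.875; 1 − a(z₀+z₂) = 0.9831; argument = 1.8222 → 1.82; α₂ = 0.9656; rank = 483; θ*₍483₎ = 71.3.

(55.7, 71.3)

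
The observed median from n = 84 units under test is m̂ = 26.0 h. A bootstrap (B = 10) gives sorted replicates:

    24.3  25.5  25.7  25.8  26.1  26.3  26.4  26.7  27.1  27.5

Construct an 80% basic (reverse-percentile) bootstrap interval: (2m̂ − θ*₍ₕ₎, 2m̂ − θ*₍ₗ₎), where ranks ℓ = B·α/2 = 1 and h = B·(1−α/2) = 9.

(24.9, 27.7)

Percentile endpoints at ranks 1 and 9: θ*₍1₎ = 24.3, θ*₍9₎ = 27.1.
Basic interval reflects these around m̂:
  lower = 2 × 26.0 − 27.1 = 24.9
  upper = 2 × 26.0 − 24.3 = 27.7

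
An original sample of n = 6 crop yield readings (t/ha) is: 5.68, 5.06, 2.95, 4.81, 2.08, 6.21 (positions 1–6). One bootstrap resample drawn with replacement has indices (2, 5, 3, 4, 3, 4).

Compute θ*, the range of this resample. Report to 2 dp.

θ* = 2.98

Resample values: 5.06, 2.08, 2.95, 4.81, 2.95, 4.81.
Range = 5.06 − 2.08 = 2.98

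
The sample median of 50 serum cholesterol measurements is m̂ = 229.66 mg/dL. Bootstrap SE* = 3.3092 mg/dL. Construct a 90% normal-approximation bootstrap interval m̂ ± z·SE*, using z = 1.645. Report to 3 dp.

(224.216, 235.104)

Margin = 1.645 × 3.3092 = 5.4436
Interval: 229.66 ± 5.4436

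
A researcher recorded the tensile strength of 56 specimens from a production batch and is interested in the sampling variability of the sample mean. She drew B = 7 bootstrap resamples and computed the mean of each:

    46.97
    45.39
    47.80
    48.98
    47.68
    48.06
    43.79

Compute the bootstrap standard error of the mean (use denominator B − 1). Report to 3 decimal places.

Bootstrap SE is the standard deviation of the 7 replicate means.
Mean of replicates: (46.97 + 45.39 + 47.80 + 48.98 + 47.68 + 48.06 + 43.79) / 7 = 328.6700 / 7 = 46.9529
Sum of squared deviations: (+0.0171)² + (−1.5629)² + (+0.8471)² + (+2.0271)² + (+0.7271)² + (+1.1071)² + (−3.1629)² = 19.0279
Variance = 19.0279 / 6 = 3.1713
SE* = √3.1713

SE* = 1.781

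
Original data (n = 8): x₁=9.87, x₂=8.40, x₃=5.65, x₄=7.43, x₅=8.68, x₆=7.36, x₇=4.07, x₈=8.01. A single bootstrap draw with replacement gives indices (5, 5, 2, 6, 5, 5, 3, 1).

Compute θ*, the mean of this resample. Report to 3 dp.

Resample values: 8.68, 8.68, 8.40, 7.36, 8.68, 8.68, 5.65, 9.87.
Mean = (8.68 + 8.68 + 8.40 + 7.36 + 8.68 + 8.68 + 5.65 + 9.87) / 8 = 66.000 / 8 = 8.250

θ* = 8.250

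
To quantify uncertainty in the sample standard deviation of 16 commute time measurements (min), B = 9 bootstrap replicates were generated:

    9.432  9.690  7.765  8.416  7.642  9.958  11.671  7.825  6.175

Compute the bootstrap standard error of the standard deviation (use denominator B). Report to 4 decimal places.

SE* = 1.5323

Bootstrap SE is the standard deviation of the 9 replicate standard deviations.
Mean of replicates: (9.432 + 9.690 + 7.765 + 8.416 + 7.642 + 9.958 + 11.671 + 7.825 + 6.175) / 9 = 78.57400 / 9 = 8.73044
Sum of squared deviations: (+0.70156)² + (+0.95956)² + (−0.96544)² + (−0.31444)² + (−1.08844)² + (+1.22756)² + (+2.94056)² + (−0.90544)² + (−2.55544)² = 21.13248
Variance = 21.13248 / 9 = 2.34805
SE* = √2.34805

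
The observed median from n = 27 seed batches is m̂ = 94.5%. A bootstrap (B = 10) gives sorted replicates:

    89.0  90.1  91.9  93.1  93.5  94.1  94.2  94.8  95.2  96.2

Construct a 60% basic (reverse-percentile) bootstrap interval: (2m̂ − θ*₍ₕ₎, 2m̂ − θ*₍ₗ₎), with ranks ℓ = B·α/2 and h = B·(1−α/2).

(94.2, 98.9)

Percentile endpoints at ranks 2 and 8: θ*₍2₎ = 90.1, θ*₍8₎ = 94.8.
Basic interval reflects these around m̂:
  lower = 2 × 94.5 − 94.8 = 94.2
  upper = 2 × 94.5 − 90.1 = 98.9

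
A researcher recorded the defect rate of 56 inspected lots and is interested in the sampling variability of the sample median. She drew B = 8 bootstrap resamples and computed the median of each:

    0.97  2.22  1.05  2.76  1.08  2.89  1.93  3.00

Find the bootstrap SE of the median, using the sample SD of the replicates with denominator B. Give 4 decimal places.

SE* = 0.8087

Bootstrap SE is the standard deviation of the 8 replicate medians.
Mean of replicates: (0.97 + 2.22 + 1.05 + 2.76 + 1.08 + 2.89 + 1.93 + 3.00) / 8 = 15.90000 / 8 = 1.98750
Sum of squared deviations: (−1.01750)² + (+0.23250)² + (−0.93750)² + (+0.77250)² + (−0.90750)² + (+0.90250)² + (−0.05750)² + (+1.01250)² = 5.23155
Variance = 5.23155 / 8 = 0.65394
SE* = √0.65394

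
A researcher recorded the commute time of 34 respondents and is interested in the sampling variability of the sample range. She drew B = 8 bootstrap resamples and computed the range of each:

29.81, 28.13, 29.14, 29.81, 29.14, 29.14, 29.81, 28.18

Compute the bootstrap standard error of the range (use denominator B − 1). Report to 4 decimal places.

Bootstrap SE is the standard deviation of the 8 replicate ranges.
Mean of replicates: (29.81 + 28.13 + 29.14 + 29.81 + 29.14 + 29.14 + 29.81 + 28.18) / 8 = 233.16000 / 8 = 29.14500
Sum of squared deviations: (+0.66500)² + (−1.01500)² + (−0.00500)² + (+0.66500)² + (−0.00500)² + (−0.00500)² + (+0.66500)² + (−0.96500)² = 3.28820
Variance = 3.28820 / 7 = 0.46974
SE* = √0.46974

SE* = 0.6854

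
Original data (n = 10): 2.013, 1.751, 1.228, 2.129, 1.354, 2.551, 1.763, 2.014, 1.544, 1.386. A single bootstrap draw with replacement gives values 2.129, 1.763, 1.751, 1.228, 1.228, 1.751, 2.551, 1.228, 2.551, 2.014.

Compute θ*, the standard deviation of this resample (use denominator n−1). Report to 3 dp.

θ* = 0.502

Mean = 1.8194; sum of squared deviations = 2.2660
s² = 2.2660 / 9 = 0.2518
s = √0.2518 = 0.502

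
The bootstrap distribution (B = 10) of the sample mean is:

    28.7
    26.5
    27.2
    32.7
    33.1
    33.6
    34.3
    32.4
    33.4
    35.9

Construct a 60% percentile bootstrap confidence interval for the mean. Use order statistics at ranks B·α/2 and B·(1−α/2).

Sorted replicates: 26.5, 27.2, 28.7, 32.4, 32.7, 33.1, 33.4, 33.6, 34.3, 35.9
α = 0.40; lower rank = 10 × 0.200 = 2; upper rank = 10 × 0.800 = 8.
The 2nd smallest replicate is 27.2; the 8th is 33.6.

(27.2, 33.6)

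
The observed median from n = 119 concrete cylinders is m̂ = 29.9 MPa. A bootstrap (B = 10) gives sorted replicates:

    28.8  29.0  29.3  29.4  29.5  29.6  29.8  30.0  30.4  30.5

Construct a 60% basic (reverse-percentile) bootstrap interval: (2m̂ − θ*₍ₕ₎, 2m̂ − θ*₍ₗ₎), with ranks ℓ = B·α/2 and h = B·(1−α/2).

(29.8, 30.8)

Percentile endpoints at ranks 2 and 8: θ*₍2₎ = 29.0, θ*₍8₎ = 30.0.
Basic interval reflects these around m̂:
  lower = 2 × 29.9 − 30.0 = 29.8
  upper = 2 × 29.9 − 29.0 = 30.8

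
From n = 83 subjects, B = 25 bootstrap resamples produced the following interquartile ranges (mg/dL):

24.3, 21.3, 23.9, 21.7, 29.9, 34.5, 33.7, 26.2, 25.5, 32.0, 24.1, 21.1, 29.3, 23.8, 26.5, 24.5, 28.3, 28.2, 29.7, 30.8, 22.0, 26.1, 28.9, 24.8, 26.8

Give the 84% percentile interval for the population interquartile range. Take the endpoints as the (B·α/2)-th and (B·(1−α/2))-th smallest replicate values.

Sorted replicates: 21.1, 21.3, 21.7, 22.0, 23.8, 23.9, 24.1, 24.3, 24.5, 24.8, 25.5, 26.1, 26.2, 26.5, 26.8, 28.2, 28.3, 28.9, 29.3, 29.7, 29.9, 30.8, 32.0, 33.7, 34.5
α = 0.16; lower rank = 25 × 0.080 = 2; upper rank = 25 × 0.920 = 23.
The 2nd smallest replicate is 21.3; the 23rd is 32.0.

(21.3, 32.0)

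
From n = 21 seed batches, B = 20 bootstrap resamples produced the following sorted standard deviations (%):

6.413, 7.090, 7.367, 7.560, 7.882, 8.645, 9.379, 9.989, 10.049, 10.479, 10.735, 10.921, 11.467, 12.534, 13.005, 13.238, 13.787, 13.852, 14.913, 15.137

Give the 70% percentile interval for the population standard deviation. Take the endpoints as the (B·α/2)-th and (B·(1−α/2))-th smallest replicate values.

(7.367, 13.787)

α = 0.30; lower rank = 20 × 0.150 = 3; upper rank = 20 × 0.850 = 17.
The 3rd smallest replicate is 7.367; the 17th is 13.787.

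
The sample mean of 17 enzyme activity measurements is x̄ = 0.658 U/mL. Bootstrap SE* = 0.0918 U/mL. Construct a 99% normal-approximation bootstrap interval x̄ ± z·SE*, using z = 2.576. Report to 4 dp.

(0.4215, 0.8945)

Margin = 2.576 × 0.0918 = 0.23648
Interval: 0.658 ± 0.23648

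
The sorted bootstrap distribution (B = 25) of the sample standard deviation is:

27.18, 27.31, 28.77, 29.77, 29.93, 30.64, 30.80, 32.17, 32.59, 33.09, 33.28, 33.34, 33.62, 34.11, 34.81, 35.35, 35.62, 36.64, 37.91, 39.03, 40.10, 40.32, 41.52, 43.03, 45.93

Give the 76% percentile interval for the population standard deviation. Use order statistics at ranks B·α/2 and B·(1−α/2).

α = 0.24; lower rank = 25 × 0.120 = 3; upper rank = 25 × 0.880 = 22.
The 3rd smallest replicate is 28.77; the 22nd is 40.32.

(28.77, 40.32)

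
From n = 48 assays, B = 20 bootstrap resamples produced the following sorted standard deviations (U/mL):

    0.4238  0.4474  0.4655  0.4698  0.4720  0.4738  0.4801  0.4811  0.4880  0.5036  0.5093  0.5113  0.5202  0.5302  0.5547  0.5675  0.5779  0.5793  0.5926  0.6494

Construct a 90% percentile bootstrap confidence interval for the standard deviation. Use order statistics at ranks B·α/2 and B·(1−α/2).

α = 0.10; lower rank = 20 × 0.050 = 1; upper rank = 20 × 0.950 = 19.
The 1st smallest replicate is 0.4238; the 19th is 0.5926.

(0.4238, 0.5926)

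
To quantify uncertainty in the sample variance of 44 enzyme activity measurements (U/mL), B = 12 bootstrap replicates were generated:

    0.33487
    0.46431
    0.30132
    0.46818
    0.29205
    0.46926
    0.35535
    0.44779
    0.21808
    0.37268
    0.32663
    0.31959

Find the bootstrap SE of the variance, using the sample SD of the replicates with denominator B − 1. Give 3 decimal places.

Bootstrap SE is the standard deviation of the 12 replicate variances.
Mean of replicates: (0.33487 + 0.46431 + 0.30132 + 0.46818 + 0.29205 + 0.46926 + 0.35535 + 0.44779 + 0.21808 + 0.37268 + 0.32663 + 0.31959) / 12 = 4.370110 / 12 = 0.364176
Sum of squared deviations: (−0.029306)² + (+0.100134)² + (−0.062856)² + (+0.104004)² + (−0.072126)² + (+0.105084)² + (−0.008826)² + (+0.083614)² + (−0.146096)² + (+0.008504)² + (−0.037546)² + (−0.044586)² = 0.073781
Variance = 0.073781 / 11 = 0.006707
SE* = √0.006707

SE* = 0.082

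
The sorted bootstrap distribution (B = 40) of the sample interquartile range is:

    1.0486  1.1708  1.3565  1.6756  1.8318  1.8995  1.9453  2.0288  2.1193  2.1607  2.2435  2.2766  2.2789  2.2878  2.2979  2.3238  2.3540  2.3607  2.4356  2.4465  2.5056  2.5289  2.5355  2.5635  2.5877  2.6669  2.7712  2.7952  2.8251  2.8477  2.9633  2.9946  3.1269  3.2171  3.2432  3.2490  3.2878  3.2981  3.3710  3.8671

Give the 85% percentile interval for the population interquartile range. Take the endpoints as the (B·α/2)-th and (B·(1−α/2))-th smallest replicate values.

α = 0.15; lower rank = 40 × 0.075 = 3; upper rank = 40 × 0.925 = 37.
The 3rd smallest replicate is 1.3565; the 37th is 3.2878.

(1.3565, 3.2878)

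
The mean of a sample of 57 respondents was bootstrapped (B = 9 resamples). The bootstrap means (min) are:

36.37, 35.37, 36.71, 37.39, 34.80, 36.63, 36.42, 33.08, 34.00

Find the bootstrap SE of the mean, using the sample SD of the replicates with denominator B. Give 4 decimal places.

SE* = 1.3479

Bootstrap SE is the standard deviation of the 9 replicate means.
Mean of replicates: (36.37 + 35.37 + 36.71 + 37.39 + 34.80 + 36.63 + 36.42 + 33.08 + 34.00) / 9 = 320.77000 / 9 = 35.64111
Sum of squared deviations: (+0.72889)² + (−0.27111)² + (+1.06889)² + (+1.74889)² + (−0.84111)² + (+0.98889)² + (+0.77889)² + (−2.56111)² + (−1.64111)² = 16.35049
Variance = 16.35049 / 9 = 1.81672
SE* = √1.81672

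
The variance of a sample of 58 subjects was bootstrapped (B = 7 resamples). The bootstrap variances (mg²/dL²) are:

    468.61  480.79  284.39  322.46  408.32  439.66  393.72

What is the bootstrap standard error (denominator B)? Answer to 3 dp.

Bootstrap SE is the standard deviation of the 7 replicate variances.
Mean of replicates: (468.61 + 480.79 + 284.39 + 322.46 + 408.32 + 439.66 + 393.72) / 7 = 2797.9500 / 7 = 399.7071
Sum of squared deviations: (+68.9029)² + (+81.0829)² + (−115.3171)² + (−77.2471)² + (+8.6129)² + (+39.9529)² + (−5.9871)² = 32293.4559
Variance = 32293.4559 / 7 = 4613.3508
SE* = √4613.3508

SE* = 67.922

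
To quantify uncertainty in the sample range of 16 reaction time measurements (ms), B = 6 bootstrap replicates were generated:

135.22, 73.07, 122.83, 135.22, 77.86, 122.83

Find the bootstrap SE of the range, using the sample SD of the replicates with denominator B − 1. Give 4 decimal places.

SE* = 28.2485

Bootstrap SE is the standard deviation of the 6 replicate ranges.
Mean of replicates: (135.22 + 73.07 + 122.83 + 135.22 + 77.86 + 122.83) / 6 = 667.03000 / 6 = 111.17167
Sum of squared deviations: (+24.04833)² + (−38.10167)² + (+11.65833)² + (+24.04833)² + (−33.31167)² + (+11.65833)² = 3989.88228
Variance = 3989.88228 / 5 = 797.97646
SE* = √797.97646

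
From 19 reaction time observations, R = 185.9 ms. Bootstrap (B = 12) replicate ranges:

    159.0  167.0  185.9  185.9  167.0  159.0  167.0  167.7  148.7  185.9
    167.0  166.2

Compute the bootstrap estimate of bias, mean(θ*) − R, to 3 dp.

bias = −17.042

mean(θ*) = (159.0 + 167.0 + 185.9 + 185.9 + 167.0 + 159.0 + 167.0 + 167.7 + 148.7 + 185.9 + 167.0 + 166.2) / 12 = 168.8583
bias = 168.8583 − 185.9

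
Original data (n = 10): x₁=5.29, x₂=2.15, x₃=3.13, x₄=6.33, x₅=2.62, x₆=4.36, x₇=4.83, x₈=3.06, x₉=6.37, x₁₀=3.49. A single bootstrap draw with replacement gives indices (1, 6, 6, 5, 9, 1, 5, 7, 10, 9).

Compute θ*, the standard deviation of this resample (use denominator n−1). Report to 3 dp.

θ* = 1.352

Resample values: 5.29, 4.36, 4.36, 2.62, 6.37, 5.29, 2.62, 4.83, 3.49, 6.37.
Mean = 4.5600; sum of squared deviations = 16.4430
s² = 16.4430 / 9 = 1.8270
s = √1.8270 = 1.352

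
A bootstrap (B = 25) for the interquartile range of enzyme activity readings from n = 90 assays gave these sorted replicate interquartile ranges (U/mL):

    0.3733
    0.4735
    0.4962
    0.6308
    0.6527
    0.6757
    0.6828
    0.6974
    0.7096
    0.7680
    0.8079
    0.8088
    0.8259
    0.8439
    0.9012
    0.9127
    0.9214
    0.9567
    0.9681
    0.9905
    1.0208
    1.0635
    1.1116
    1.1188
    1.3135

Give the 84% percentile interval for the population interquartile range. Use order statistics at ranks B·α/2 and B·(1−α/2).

(0.4735, 1.1116)

α = 0.16; lower rank = 25 × 0.080 = 2; upper rank = 25 × 0.920 = 23.
The 2nd smallest replicate is 0.4735; the 23rd is 1.1116.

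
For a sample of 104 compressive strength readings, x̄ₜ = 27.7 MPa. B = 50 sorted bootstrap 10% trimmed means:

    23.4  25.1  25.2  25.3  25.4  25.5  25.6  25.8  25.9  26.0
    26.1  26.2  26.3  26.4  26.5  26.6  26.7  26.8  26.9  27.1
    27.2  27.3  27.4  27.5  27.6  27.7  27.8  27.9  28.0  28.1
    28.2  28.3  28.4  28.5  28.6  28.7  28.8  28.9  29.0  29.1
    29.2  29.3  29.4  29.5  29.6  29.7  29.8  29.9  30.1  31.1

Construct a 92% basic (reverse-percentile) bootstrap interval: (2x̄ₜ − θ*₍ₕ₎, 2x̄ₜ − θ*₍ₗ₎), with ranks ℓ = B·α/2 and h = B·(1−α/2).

(25.5, 30.3)

Percentile endpoints at ranks 2 and 48: θ*₍2₎ = 25.1, θ*₍48₎ = 29.9.
Basic interval reflects these around x̄ₜ:
  lower = 2 × 27.7 − 29.9 = 25.5
  upper = 2 × 27.7 − 25.1 = 30.3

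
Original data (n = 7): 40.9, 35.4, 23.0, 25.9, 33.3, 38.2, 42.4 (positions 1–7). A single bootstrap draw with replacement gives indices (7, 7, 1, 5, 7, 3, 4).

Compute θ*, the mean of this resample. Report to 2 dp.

Resample values: 42.4, 42.4, 40.9, 33.3, 42.4, 23.0, 25.9.
Mean = (42.4 + 42.4 + 40.9 + 33.3 + 42.4 + 23.0 + 25.9) / 7 = 250.30 / 7 = 35.76

θ* = 35.76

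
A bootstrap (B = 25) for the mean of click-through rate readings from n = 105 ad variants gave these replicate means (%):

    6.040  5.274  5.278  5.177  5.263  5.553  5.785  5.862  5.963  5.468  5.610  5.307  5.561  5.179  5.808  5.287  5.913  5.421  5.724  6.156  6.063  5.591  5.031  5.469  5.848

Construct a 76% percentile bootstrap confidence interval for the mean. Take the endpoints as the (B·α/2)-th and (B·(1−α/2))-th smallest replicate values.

Sorted replicates: 5.031, 5.177, 5.179, 5.263, 5.274, 5.278, 5.287, 5.307, 5.421, 5.468, 5.469, 5.553, 5.561, 5.591, 5.610, 5.724, 5.785, 5.808, 5.848, 5.862, 5.913, 5.963, 6.040, 6.063, 6.156
α = 0.24; lower rank = 25 × 0.120 = 3; upper rank = 25 × 0.880 = 22.
The 3rd smallest replicate is 5.179; the 22nd is 5.963.

(5.179, 5.963)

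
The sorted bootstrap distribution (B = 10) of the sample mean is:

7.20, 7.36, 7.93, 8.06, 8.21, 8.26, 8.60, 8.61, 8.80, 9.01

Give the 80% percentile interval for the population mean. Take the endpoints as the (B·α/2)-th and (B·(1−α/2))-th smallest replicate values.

(7.20, 8.80)

α = 0.20; lower rank = 10 × 0.100 = 1; upper rank = 10 × 0.900 = 9.
The 1st smallest replicate is 7.20; the 9th is 8.80.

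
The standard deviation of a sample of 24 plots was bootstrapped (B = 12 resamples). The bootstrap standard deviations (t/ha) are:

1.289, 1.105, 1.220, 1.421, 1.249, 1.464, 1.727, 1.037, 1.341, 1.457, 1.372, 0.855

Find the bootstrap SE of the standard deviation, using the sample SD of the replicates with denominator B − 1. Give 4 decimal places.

Bootstrap SE is the standard deviation of the 12 replicate standard deviations.
Mean of replicates: (1.289 + 1.105 + 1.220 + 1.421 + 1.249 + 1.464 + 1.727 + 1.037 + 1.341 + 1.457 + 1.372 + 0.855) / 12 = 15.53700 / 12 = 1.29475
Sum of squared deviations: (−0.00575)² + (−0.18975)² + (−0.07475)² + (+0.12625)² + (−0.04575)² + (+0.16925)² + (+0.43225)² + (−0.25775)² + (+0.04625)² + (+0.16225)² + (+0.07725)² + (−0.43975)² = 0.56939
Variance = 0.56939 / 11 = 0.05176
SE* = √0.05176

SE* = 0.2275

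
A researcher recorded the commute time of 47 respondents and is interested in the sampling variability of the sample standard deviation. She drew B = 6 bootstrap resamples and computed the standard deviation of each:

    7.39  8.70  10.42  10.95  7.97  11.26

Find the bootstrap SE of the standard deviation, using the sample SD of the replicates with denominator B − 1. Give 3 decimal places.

SE* = 1.641

Bootstrap SE is the standard deviation of the 6 replicate standard deviations.
Mean of replicates: (7.39 + 8.70 + 10.42 + 10.95 + 7.97 + 11.26) / 6 = 56.6900 / 6 = 9.4483
Sum of squared deviations: (−2.0583)² + (−0.7483)² + (+0.9717)² + (+1.5017)² + (−1.4783)² + (+1.8117)² = 13.4635
Variance = 13.4635 / 5 = 2.6927
SE* = √2.6927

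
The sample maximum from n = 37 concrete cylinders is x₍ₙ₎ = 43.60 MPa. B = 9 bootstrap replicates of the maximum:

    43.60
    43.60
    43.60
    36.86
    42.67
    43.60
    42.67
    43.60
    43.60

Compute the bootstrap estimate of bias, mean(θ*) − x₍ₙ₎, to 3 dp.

mean(θ*) = (43.60 + 43.60 + 43.60 + 36.86 + 42.67 + 43.60 + 42.67 + 43.60 + 43.60) / 9 = 42.6444
bias = 42.6444 − 43.60

bias = −0.956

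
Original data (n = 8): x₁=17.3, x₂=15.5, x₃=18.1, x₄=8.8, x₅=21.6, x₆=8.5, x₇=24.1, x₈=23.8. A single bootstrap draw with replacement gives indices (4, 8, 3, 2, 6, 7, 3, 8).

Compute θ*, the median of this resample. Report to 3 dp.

Resample values: 8.8, 23.8, 18.1, 15.5, 8.5, 24.1, 18.1, 23.8.
Sorted: 8.5, 8.8, 15.5, 18.1, 18.1, 23.8, 23.8, 24.1
Median = average of the two middle values = 18.100

θ* = 18.100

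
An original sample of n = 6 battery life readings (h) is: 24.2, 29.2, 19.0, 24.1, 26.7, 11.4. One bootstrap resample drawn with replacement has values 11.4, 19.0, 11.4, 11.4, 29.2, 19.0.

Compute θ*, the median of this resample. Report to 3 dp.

Sorted: 11.4, 11.4, 11.4, 19.0, 19.0, 29.2
Median = average of the two middle values = 15.200

θ* = 15.200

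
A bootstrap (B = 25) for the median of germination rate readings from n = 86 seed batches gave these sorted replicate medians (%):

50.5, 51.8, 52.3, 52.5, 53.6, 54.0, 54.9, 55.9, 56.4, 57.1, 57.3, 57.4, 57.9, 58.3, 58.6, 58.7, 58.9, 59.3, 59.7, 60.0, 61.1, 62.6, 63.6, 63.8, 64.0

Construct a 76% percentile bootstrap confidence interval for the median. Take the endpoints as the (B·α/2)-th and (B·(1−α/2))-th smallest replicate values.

α = 0.24; lower rank = 25 × 0.120 = 3; upper rank = 25 × 0.880 = 22.
The 3rd smallest replicate is 52.3; the 22nd is 62.6.

(52.3, 62.6)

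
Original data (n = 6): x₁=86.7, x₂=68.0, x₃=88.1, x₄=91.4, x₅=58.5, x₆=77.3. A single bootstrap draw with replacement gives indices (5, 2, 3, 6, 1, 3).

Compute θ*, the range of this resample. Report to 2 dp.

θ* = 29.60

Resample values: 58.5, 68.0, 88.1, 77.3, 86.7, 88.1.
Range = 88.1 − 58.5 = 29.60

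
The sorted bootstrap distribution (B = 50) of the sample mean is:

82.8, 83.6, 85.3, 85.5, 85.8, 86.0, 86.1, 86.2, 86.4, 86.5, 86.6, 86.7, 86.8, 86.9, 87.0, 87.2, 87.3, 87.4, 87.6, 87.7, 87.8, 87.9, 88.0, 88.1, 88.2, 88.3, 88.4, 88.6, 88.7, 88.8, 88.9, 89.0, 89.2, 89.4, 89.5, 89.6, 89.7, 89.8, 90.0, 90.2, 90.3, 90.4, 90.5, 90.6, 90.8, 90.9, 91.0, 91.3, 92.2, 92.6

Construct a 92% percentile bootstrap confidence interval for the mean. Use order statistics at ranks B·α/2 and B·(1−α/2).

α = 0.08; lower rank = 50 × 0.040 = 2; upper rank = 50 × 0.960 = 48.
The 2nd smallest replicate is 83.6; the 48th is 91.3.

(83.6, 91.3)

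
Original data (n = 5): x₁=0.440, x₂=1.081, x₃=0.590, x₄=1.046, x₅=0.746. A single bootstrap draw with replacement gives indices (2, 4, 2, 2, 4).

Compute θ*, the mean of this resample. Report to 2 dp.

Resample values: 1.081, 1.046, 1.081, 1.081, 1.046.
Mean = (1.081 + 1.046 + 1.081 + 1.081 + 1.046) / 5 = 5.3350 / 5 = 1.07

θ* = 1.07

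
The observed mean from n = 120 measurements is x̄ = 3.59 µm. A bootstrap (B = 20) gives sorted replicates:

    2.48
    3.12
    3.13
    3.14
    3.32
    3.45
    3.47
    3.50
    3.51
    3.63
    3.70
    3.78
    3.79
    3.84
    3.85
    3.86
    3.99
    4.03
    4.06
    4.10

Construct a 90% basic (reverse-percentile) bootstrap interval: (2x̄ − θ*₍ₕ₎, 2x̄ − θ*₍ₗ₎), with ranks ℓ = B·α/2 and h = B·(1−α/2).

Percentile endpoints at ranks 1 and 19: θ*₍1₎ = 2.48, θ*₍19₎ = 4.06.
Basic interval reflects these around x̄:
  lower = 2 × 3.59 − 4.06 = 3.12
  upper = 2 × 3.59 − 2.48 = 4.70

(3.12, 4.70)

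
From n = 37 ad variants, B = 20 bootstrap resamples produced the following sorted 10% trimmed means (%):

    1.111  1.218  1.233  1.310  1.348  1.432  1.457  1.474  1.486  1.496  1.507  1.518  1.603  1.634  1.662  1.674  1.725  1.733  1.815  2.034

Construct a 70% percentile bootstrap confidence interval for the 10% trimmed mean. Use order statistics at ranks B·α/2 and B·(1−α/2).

α = 0.30; lower rank = 20 × 0.150 = 3; upper rank = 20 × 0.850 = 17.
The 3rd smallest replicate is 1.233; the 17th is 1.725.

(1.233, 1.725)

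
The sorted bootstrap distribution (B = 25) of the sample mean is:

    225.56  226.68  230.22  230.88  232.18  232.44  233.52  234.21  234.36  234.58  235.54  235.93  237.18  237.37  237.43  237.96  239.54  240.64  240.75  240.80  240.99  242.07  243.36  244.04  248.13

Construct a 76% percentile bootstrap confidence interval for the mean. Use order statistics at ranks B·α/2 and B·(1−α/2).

α = 0.24; lower rank = 25 × 0.120 = 3; upper rank = 25 × 0.880 = 22.
The 3rd smallest replicate is 230.22; the 22nd is 242.07.

(230.22, 242.07)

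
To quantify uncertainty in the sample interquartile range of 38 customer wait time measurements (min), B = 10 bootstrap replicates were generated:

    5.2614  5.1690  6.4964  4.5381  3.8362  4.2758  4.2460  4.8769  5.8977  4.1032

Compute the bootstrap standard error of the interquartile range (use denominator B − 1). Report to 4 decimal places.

SE* = 0.8468

Bootstrap SE is the standard deviation of the 10 replicate interquartile ranges.
Mean of replicates: (5.2614 + 5.1690 + 6.4964 + 4.5381 + 3.8362 + 4.2758 + 4.2460 + 4.8769 + 5.8977 + 4.1032) / 10 = 48.70070 / 10 = 4.87007
Sum of squared deviations: (+0.39133)² + (+0.29893)² + (+1.62633)² + (−0.33197)² + (−1.03387)² + (−0.59427)² + (−0.62407)² + (+0.00683)² + (+1.02763)² + (−0.76687)² = 6.45332
Variance = 6.45332 / 9 = 0.71704
SE* = √0.71704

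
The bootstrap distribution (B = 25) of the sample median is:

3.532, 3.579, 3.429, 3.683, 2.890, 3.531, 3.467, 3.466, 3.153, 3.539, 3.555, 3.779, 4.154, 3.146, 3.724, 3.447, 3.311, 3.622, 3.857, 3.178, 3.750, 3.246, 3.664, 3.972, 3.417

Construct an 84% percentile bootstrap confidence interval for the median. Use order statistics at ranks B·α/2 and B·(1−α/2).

(3.146, 3.857)

Sorted replicates: 2.890, 3.146, 3.153, 3.178, 3.246, 3.311, 3.417, 3.429, 3.447, 3.466, 3.467, 3.531, 3.532, 3.539, 3.555, 3.579, 3.622, 3.664, 3.683, 3.724, 3.750, 3.779, 3.857, 3.972, 4.154
α = 0.16; lower rank = 25 × 0.080 = 2; upper rank = 25 × 0.920 = 23.
The 2nd smallest replicate is 3.146; the 23rd is 3.857.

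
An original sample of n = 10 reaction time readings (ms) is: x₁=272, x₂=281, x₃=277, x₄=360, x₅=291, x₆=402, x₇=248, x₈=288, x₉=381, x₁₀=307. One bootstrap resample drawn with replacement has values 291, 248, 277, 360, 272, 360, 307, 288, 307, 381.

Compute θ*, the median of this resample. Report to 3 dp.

Sorted: 248, 272, 277, 288, 291, 307, 307, 360, 360, 381
Median = average of the two middle values = 299.000

θ* = 299.000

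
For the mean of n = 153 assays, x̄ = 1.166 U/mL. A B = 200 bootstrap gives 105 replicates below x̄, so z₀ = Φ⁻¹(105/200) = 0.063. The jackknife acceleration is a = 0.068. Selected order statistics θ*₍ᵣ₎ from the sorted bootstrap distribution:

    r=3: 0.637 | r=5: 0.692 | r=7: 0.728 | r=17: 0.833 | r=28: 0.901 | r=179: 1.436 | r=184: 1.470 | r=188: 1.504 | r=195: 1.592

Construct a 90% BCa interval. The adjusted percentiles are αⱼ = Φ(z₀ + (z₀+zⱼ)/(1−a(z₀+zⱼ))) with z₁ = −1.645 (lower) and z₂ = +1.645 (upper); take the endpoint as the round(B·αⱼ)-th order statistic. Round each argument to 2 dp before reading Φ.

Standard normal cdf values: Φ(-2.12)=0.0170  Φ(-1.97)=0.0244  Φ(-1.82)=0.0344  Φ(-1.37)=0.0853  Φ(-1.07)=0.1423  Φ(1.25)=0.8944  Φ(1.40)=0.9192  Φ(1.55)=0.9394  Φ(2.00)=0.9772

(0.833, 1.592)

Lower: z₀ + z₁ = 0.063 + (-1.645) = -1.582; 1 − a(z₀+z₁) = 1 − (0.068)(-1.582) = 1.1076; argument = 0.063 + (-1.582)/1.1076 = -1.3653 → -1.37.
α₁ = Φ(-1.37) = 0.0853; rank = round(200 × 0.0853) = 17; θ*₍17₎ = 0.833.
Upper: z₀ + z₂ = 1.708; 1 − a(z₀+z₂) = 0.8839; argument = 1.9954 → 2.00; α₂ = 0.9772; rank = 195; θ*₍195₎ = 1.592.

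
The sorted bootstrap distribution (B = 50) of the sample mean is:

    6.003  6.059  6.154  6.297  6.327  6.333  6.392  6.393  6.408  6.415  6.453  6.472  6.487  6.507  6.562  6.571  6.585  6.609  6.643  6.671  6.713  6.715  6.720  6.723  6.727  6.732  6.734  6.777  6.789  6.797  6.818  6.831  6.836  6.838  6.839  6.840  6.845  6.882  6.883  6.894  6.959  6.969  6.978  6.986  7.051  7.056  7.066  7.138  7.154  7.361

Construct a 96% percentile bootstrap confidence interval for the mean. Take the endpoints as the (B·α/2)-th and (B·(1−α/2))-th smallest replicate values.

(6.003, 7.154)

α = 0.04; lower rank = 50 × 0.020 = 1; upper rank = 50 × 0.980 = 49.
The 1st smallest replicate is 6.003; the 49th is 7.154.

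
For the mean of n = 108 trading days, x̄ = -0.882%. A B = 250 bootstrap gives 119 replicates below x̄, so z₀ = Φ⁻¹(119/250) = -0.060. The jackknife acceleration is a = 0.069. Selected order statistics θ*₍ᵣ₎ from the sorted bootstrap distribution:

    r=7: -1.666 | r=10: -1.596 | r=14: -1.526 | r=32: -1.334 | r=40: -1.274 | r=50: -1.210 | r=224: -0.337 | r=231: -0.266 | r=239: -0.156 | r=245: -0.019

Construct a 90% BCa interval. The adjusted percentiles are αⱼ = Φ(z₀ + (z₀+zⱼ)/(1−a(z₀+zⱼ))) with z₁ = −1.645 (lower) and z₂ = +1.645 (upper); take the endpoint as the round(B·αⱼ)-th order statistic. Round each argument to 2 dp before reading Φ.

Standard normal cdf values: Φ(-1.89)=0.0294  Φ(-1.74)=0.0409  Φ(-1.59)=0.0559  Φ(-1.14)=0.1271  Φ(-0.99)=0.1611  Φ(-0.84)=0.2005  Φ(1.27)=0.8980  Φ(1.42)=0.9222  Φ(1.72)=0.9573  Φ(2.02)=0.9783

(-1.526, -0.156)

Lower: z₀ + z₁ = -0.060 + (-1.645) = -1.705; 1 − a(z₀+z₁) = 1 − (0.069)(-1.705) = 1.1176; argument = -0.060 + (-1.705)/1.1176 = -1.5855 → -1.59.
α₁ = Φ(-1.59) = 0.0559; rank = round(250 × 0.0559) = 14; θ*₍14₎ = -1.526.
Upper: z₀ + z₂ = 1.585; 1 − a(z₀+z₂) = 0.8906; argument = 1.7196 → 1.72; α₂ = 0.9573; rank = 239; θ*₍239₎ = -0.156.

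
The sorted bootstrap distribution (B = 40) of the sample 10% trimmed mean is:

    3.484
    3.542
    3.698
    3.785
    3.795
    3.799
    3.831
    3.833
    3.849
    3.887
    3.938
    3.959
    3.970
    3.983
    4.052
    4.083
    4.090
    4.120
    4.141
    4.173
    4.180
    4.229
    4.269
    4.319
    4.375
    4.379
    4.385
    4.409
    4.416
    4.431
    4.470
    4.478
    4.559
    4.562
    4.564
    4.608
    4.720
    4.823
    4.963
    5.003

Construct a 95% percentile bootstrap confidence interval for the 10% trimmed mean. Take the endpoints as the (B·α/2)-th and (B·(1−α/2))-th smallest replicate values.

(3.484, 4.963)

α = 0.05; lower rank = 40 × 0.025 = 1; upper rank = 40 × 0.975 = 39.
The 1st smallest replicate is 3.484; the 39th is 4.963.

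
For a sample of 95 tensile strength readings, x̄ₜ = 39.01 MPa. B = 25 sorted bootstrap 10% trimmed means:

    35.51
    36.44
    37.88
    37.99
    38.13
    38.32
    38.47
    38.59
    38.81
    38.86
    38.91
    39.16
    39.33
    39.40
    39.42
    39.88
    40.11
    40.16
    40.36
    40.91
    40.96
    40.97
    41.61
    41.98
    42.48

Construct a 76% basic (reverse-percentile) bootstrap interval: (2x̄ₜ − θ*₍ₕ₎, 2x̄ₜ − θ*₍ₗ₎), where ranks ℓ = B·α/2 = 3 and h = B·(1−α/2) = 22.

Percentile endpoints at ranks 3 and 22: θ*₍3₎ = 37.88, θ*₍22₎ = 40.97.
Basic interval reflects these around x̄ₜ:
  lower = 2 × 39.01 − 40.97 = 37.05
  upper = 2 × 39.01 − 37.88 = 40.14

(37.05, 40.14)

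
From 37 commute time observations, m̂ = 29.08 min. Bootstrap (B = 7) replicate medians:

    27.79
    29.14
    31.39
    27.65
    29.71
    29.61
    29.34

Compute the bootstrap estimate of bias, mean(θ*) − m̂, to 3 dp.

mean(θ*) = (27.79 + 29.14 + 31.39 + 27.65 + 29.71 + 29.61 + 29.34) / 7 = 29.2329
bias = 29.2329 − 29.08

bias = +0.153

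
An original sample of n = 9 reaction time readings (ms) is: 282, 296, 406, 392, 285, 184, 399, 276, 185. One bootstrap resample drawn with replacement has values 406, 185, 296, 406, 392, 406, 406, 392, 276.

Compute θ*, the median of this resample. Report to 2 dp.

θ* = 392.00

Sorted: 185, 276, 296, 392, 392, 406, 406, 406, 406
Median = middle value = 392.00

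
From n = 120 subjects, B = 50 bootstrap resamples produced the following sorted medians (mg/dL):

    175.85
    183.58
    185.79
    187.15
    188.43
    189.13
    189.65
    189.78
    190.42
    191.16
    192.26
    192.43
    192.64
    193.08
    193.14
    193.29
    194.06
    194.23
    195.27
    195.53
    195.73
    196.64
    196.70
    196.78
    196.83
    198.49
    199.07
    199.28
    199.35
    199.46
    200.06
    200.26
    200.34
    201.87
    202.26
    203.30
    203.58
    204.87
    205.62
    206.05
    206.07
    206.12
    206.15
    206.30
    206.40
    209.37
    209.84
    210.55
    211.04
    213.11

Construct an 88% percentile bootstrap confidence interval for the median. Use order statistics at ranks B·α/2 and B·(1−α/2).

(185.79, 209.84)

α = 0.12; lower rank = 50 × 0.060 = 3; upper rank = 50 × 0.940 = 47.
The 3rd smallest replicate is 185.79; the 47th is 209.84.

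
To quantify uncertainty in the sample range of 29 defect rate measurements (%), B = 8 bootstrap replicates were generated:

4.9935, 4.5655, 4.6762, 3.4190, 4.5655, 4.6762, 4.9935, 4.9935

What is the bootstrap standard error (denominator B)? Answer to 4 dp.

SE* = 0.4838

Bootstrap SE is the standard deviation of the 8 replicate ranges.
Mean of replicates: (4.9935 + 4.5655 + 4.6762 + 3.4190 + 4.5655 + 4.6762 + 4.9935 + 4.9935) / 8 = 36.88290 / 8 = 4.61036
Sum of squared deviations: (+0.38314)² + (−0.04486)² + (+0.06584)² + (−1.19136)² + (−0.04486)² + (+0.06584)² + (+0.38314)² + (+0.38314)² = 1.87242
Variance = 1.87242 / 8 = 0.23405
SE* = √0.23405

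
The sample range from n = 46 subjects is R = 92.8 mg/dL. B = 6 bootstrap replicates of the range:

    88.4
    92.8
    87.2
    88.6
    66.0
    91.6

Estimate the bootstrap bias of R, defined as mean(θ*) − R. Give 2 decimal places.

mean(θ*) = (88.4 + 92.8 + 87.2 + 88.6 + 66.0 + 91.6) / 6 = 85.767
bias = 85.767 − 92.8

bias = −7.03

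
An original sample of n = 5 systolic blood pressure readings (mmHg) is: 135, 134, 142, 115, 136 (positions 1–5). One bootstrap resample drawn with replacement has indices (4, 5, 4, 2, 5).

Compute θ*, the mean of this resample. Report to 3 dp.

Resample values: 115, 136, 115, 134, 136.
Mean = (115 + 136 + 115 + 134 + 136) / 5 = 636.0 / 5 = 127.200

θ* = 127.200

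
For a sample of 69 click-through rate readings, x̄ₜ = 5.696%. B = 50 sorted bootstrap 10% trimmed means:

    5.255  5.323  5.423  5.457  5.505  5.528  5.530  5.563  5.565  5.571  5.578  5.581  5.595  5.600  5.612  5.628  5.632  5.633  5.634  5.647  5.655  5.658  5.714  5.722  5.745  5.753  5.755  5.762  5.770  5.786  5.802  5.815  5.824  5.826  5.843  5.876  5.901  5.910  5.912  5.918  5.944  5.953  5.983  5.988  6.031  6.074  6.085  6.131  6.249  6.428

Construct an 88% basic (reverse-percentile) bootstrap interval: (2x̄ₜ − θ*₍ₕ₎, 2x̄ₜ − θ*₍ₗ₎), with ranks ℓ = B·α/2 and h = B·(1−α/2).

Percentile endpoints at ranks 3 and 47: θ*₍3₎ = 5.423, θ*₍47₎ = 6.085.
Basic interval reflects these around x̄ₜ:
  lower = 2 × 5.696 − 6.085 = 5.307
  upper = 2 × 5.696 − 5.423 = 5.969

(5.307, 5.969)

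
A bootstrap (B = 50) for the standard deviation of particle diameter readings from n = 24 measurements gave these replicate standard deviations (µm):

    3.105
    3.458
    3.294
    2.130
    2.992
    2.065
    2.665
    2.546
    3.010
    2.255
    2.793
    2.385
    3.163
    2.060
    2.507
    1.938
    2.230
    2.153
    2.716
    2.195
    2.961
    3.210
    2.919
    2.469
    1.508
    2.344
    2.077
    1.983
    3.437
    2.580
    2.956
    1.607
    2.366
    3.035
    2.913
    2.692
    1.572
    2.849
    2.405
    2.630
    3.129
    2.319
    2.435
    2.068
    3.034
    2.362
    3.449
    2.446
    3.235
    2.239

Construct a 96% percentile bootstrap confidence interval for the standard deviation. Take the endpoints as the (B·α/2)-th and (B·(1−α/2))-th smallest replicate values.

Sorted replicates: 1.508, 1.572, 1.607, 1.938, 1.983, 2.060, 2.065, 2.068, 2.077, 2.130, 2.153, 2.195, 2.230, 2.239, 2.255, 2.319, 2.344, 2.362, 2.366, 2.385, 2.405, 2.435, 2.446, 2.469, 2.507, 2.546, 2.580, 2.630, 2.665, 2.692, 2.716, 2.793, 2.849, 2.913, 2.919, 2.956, 2.961, 2.992, 3.010, 3.034, 3.035, 3.105, 3.129, 3.163, 3.210, 3.235, 3.294, 3.437, 3.449, 3.458
α = 0.04; lower rank = 50 × 0.020 = 1; upper rank = 50 × 0.980 = 49.
The 1st smallest replicate is 1.508; the 49th is 3.449.

(1.508, 3.449)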